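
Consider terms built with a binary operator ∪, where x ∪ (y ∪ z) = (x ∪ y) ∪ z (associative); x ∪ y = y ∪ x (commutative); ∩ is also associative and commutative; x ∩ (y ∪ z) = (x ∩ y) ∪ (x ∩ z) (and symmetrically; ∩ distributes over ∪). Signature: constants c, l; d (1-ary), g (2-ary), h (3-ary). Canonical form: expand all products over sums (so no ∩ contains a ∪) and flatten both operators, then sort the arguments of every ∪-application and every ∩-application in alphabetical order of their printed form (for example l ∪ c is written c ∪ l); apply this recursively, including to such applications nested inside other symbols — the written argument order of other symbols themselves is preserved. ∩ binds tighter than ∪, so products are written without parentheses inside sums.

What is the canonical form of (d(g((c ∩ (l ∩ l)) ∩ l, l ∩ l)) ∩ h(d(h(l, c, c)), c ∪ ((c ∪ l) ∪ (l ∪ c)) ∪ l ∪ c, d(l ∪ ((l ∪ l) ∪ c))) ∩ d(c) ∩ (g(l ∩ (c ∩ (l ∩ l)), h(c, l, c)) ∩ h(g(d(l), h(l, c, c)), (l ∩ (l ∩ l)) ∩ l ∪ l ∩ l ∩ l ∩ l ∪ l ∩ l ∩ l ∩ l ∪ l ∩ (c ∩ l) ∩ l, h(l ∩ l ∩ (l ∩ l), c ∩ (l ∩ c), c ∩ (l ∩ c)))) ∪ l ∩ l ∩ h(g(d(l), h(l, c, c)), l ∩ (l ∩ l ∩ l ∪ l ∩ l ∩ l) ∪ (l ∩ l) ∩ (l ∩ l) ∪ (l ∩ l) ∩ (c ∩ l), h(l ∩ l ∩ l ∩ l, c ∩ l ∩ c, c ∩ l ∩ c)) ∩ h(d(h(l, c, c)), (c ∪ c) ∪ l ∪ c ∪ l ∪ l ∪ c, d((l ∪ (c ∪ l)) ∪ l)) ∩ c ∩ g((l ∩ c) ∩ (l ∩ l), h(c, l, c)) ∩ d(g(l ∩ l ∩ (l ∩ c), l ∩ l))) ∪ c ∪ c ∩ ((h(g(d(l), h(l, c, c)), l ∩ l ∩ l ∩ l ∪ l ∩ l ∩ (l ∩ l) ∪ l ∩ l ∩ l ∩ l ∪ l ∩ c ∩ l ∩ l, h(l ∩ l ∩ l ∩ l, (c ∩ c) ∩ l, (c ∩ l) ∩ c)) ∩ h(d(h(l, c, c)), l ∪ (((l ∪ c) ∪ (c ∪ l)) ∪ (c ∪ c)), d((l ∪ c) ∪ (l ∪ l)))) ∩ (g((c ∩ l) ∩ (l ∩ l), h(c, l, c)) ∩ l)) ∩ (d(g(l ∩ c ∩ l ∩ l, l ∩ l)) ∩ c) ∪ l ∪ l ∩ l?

Distribute:  d(c) ∩ d(g(c ∩ l ∩ l ∩ l, l ∩ l)) ∩ g(c ∩ l ∩ l ∩ l, h(c, l, c)) ∩ h(d(h(l, c, c)), c ∪ c ∪ c ∪ c ∪ l ∪ l ∪ l, d(c ∪ l ∪ l ∪ l)) ∩ h(g(d(l), h(l, c, c)), c ∩ l ∩ l ∩ l ∪ l ∩ l ∩ l ∩ l ∪ l ∩ l ∩ l ∩ l ∪ l ∩ l ∩ l ∩ l, h(l ∩ l ∩ l ∩ l, c ∩ c ∩ l, c ∩ c ∩ l)) ∪ c ∩ d(g(c ∩ l ∩ l ∩ l, l ∩ l)) ∩ g(c ∩ l ∩ l ∩ l, h(c, l, c)) ∩ h(d(h(l, c, c)), c ∪ c ∪ c ∪ c ∪ l ∪ l ∪ l, d(c ∪ l ∪ l ∪ l)) ∩ h(g(d(l), h(l, c, c)), c ∩ l ∩ l ∩ l ∪ l ∩ l ∩ l ∩ l ∪ l ∩ l ∩ l ∩ l ∪ l ∩ l ∩ l ∩ l, h(l ∩ l ∩ l ∩ l, c ∩ c ∩ l, c ∩ c ∩ l)) ∩ l ∩ l ∪ c ∪ c ∩ c ∩ d(g(c ∩ l ∩ l ∩ l, l ∩ l)) ∩ g(c ∩ l ∩ l ∩ l, h(c, l, c)) ∩ h(d(h(l, c, c)), c ∪ c ∪ c ∪ c ∪ l ∪ l ∪ l, d(c ∪ l ∪ l ∪ l)) ∩ h(g(d(l), h(l, c, c)), c ∩ l ∩ l ∩ l ∪ l ∩ l ∩ l ∩ l ∪ l ∩ l ∩ l ∩ l ∪ l ∩ l ∩ l ∩ l, h(l ∩ l ∩ l ∩ l, c ∩ c ∩ l, c ∩ c ∩ l)) ∩ l ∪ l ∪ l ∩ l
Sort arguments:  c ∪ c ∩ c ∩ d(g(c ∩ l ∩ l ∩ l, l ∩ l)) ∩ g(c ∩ l ∩ l ∩ l, h(c, l, c)) ∩ h(d(h(l, c, c)), c ∪ c ∪ c ∪ c ∪ l ∪ l ∪ l, d(c ∪ l ∪ l ∪ l)) ∩ h(g(d(l), h(l, c, c)), c ∩ l ∩ l ∩ l ∪ l ∩ l ∩ l ∩ l ∪ l ∩ l ∩ l ∩ l ∪ l ∩ l ∩ l ∩ l, h(l ∩ l ∩ l ∩ l, c ∩ c ∩ l, c ∩ c ∩ l)) ∩ l ∪ c ∩ d(g(c ∩ l ∩ l ∩ l, l ∩ l)) ∩ g(c ∩ l ∩ l ∩ l, h(c, l, c)) ∩ h(d(h(l, c, c)), c ∪ c ∪ c ∪ c ∪ l ∪ l ∪ l, d(c ∪ l ∪ l ∪ l)) ∩ h(g(d(l), h(l, c, c)), c ∩ l ∩ l ∩ l ∪ l ∩ l ∩ l ∩ l ∪ l ∩ l ∩ l ∩ l ∪ l ∩ l ∩ l ∩ l, h(l ∩ l ∩ l ∩ l, c ∩ c ∩ l, c ∩ c ∩ l)) ∩ l ∩ l ∪ d(c) ∩ d(g(c ∩ l ∩ l ∩ l, l ∩ l)) ∩ g(c ∩ l ∩ l ∩ l, h(c, l, c)) ∩ h(d(h(l, c, c)), c ∪ c ∪ c ∪ c ∪ l ∪ l ∪ l, d(c ∪ l ∪ l ∪ l)) ∩ h(g(d(l), h(l, c, c)), c ∩ l ∩ l ∩ l ∪ l ∩ l ∩ l ∩ l ∪ l ∩ l ∩ l ∩ l ∪ l ∩ l ∩ l ∩ l, h(l ∩ l ∩ l ∩ l, c ∩ c ∩ l, c ∩ c ∩ l)) ∪ l ∪ l ∩ l

Answer: c ∪ c ∩ c ∩ d(g(c ∩ l ∩ l ∩ l, l ∩ l)) ∩ g(c ∩ l ∩ l ∩ l, h(c, l, c)) ∩ h(d(h(l, c, c)), c ∪ c ∪ c ∪ c ∪ l ∪ l ∪ l, d(c ∪ l ∪ l ∪ l)) ∩ h(g(d(l), h(l, c, c)), c ∩ l ∩ l ∩ l ∪ l ∩ l ∩ l ∩ l ∪ l ∩ l ∩ l ∩ l ∪ l ∩ l ∩ l ∩ l, h(l ∩ l ∩ l ∩ l, c ∩ c ∩ l, c ∩ c ∩ l)) ∩ l ∪ c ∩ d(g(c ∩ l ∩ l ∩ l, l ∩ l)) ∩ g(c ∩ l ∩ l ∩ l, h(c, l, c)) ∩ h(d(h(l, c, c)), c ∪ c ∪ c ∪ c ∪ l ∪ l ∪ l, d(c ∪ l ∪ l ∪ l)) ∩ h(g(d(l), h(l, c, c)), c ∩ l ∩ l ∩ l ∪ l ∩ l ∩ l ∩ l ∪ l ∩ l ∩ l ∩ l ∪ l ∩ l ∩ l ∩ l, h(l ∩ l ∩ l ∩ l, c ∩ c ∩ l, c ∩ c ∩ l)) ∩ l ∩ l ∪ d(c) ∩ d(g(c ∩ l ∩ l ∩ l, l ∩ l)) ∩ g(c ∩ l ∩ l ∩ l, h(c, l, c)) ∩ h(d(h(l, c, c)), c ∪ c ∪ c ∪ c ∪ l ∪ l ∪ l, d(c ∪ l ∪ l ∪ l)) ∩ h(g(d(l), h(l, c, c)), c ∩ l ∩ l ∩ l ∪ l ∩ l ∩ l ∩ l ∪ l ∩ l ∩ l ∩ l ∪ l ∩ l ∩ l ∩ l, h(l ∩ l ∩ l ∩ l, c ∩ c ∩ l, c ∩ c ∩ l)) ∪ l ∪ l ∩ l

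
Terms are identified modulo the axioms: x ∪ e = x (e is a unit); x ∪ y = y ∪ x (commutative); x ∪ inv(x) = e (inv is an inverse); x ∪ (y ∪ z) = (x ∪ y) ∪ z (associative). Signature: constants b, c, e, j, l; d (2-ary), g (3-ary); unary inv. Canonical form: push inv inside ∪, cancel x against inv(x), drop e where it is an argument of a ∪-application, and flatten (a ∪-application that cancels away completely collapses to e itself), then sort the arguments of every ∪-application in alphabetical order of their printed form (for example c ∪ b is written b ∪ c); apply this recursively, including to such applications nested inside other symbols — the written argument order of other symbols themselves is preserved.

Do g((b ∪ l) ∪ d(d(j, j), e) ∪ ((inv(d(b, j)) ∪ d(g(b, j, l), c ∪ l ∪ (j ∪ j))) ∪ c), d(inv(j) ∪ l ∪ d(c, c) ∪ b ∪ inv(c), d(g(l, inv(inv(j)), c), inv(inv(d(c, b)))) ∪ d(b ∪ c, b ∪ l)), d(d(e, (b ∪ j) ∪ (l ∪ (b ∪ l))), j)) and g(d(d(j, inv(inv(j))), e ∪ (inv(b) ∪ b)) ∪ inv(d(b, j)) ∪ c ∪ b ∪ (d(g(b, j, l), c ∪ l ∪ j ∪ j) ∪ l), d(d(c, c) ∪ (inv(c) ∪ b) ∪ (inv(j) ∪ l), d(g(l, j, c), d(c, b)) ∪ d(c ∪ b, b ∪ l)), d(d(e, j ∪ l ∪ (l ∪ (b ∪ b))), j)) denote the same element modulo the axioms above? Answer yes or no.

Answer: yes — both canonical forms are g(b ∪ c ∪ d(d(j, j), e) ∪ d(g(b, j, l), c ∪ j ∪ j ∪ l) ∪ inv(d(b, j)) ∪ l, d(b ∪ d(c, c) ∪ inv(c) ∪ inv(j) ∪ l, d(b ∪ c, b ∪ l) ∪ d(g(l, j, c), d(c, b))), d(d(e, b ∪ b ∪ j ∪ l ∪ l), j))

Derivation:
Left:  g((b ∪ l) ∪ d(d(j, j), e) ∪ ((inv(d(b, j)) ∪ d(g(b, j, l), c ∪ l ∪ (j ∪ j))) ∪ c), d(inv(j) ∪ l ∪ d(c, c) ∪ b ∪ inv(c), d(g(l, inv(inv(j)), c), inv(inv(d(c, b)))) ∪ d(b ∪ c, b ∪ l)), d(d(e, (b ∪ j) ∪ (l ∪ (b ∪ l))), j))
  Focus inside:  (b ∪ l) ∪ d(d(j, j), e) ∪ ((inv(d(b, j)) ∪ d(g(b, j, l), c ∪ l ∪ (j ∪ j))) ∪ c)
  Combine occurrences:  b ∪ l ∪ d(d(j, j), e) ∪ inv(d(b, j)) ∪ d(g(b, j, l), c ∪ j ∪ j ∪ l) ∪ c
  Order the arguments:  b ∪ c ∪ d(d(j, j), e) ∪ d(g(b, j, l), c ∪ j ∪ j ∪ l) ∪ inv(d(b, j)) ∪ l
  Put back:  g(b ∪ c ∪ d(d(j, j), e) ∪ d(g(b, j, l), c ∪ j ∪ j ∪ l) ∪ inv(d(b, j)) ∪ l, d(b ∪ d(c, c) ∪ inv(c) ∪ inv(j) ∪ l, d(b ∪ c, b ∪ l) ∪ d(g(l, j, c), d(c, b))), d(d(e, b ∪ b ∪ j ∪ l ∪ l), j))
Right:  g(d(d(j, inv(inv(j))), e ∪ (inv(b) ∪ b)) ∪ inv(d(b, j)) ∪ c ∪ b ∪ (d(g(b, j, l), c ∪ l ∪ j ∪ j) ∪ l), d(d(c, c) ∪ (inv(c) ∪ b) ∪ (inv(j) ∪ l), d(g(l, j, c), d(c, b)) ∪ d(c ∪ b, b ∪ l)), d(d(e, j ∪ l ∪ (l ∪ (b ∪ b))), j))
  Focus inside:  d(d(j, inv(inv(j))), e ∪ (inv(b) ∪ b)) ∪ inv(d(b, j)) ∪ c ∪ b ∪ (d(g(b, j, l), c ∪ l ∪ j ∪ j) ∪ l)
  Push inv inside:  distribute inv over ∪ and collapse double inv
  Collect:  d(d(j, j), e) ∪ inv(d(b, j)) ∪ c ∪ b ∪ d(g(b, j, l), c ∪ j ∪ j ∪ l) ∪ l
  Order the arguments:  b ∪ c ∪ d(d(j, j), e) ∪ d(g(b, j, l), c ∪ j ∪ j ∪ l) ∪ inv(d(b, j)) ∪ l
  Put back:  g(b ∪ c ∪ d(d(j, j), e) ∪ d(g(b, j, l), c ∪ j ∪ j ∪ l) ∪ inv(d(b, j)) ∪ l, d(b ∪ d(c, c) ∪ inv(c) ∪ inv(j) ∪ l, d(b ∪ c, b ∪ l) ∪ d(g(l, j, c), d(c, b))), d(d(e, b ∪ b ∪ j ∪ l ∪ l), j))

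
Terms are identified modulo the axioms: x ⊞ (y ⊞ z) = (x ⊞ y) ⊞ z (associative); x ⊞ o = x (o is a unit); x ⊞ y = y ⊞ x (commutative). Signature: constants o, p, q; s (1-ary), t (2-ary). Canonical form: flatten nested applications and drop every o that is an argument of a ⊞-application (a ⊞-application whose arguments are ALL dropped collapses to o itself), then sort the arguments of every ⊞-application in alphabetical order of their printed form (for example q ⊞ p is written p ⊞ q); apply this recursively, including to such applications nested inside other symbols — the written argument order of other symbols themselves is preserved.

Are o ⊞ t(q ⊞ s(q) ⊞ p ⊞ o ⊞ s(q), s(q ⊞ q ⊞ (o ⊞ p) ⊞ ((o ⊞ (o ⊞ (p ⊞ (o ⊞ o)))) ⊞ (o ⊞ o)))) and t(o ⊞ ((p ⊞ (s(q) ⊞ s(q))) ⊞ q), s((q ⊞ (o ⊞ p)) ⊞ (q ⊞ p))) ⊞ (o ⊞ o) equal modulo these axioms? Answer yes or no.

Answer: yes — both canonical forms are t(p ⊞ q ⊞ s(q) ⊞ s(q), s(p ⊞ p ⊞ q ⊞ q))

Derivation:
Left:  o ⊞ t(q ⊞ s(q) ⊞ p ⊞ o ⊞ s(q), s(q ⊞ q ⊞ (o ⊞ p) ⊞ ((o ⊞ (o ⊞ (p ⊞ (o ⊞ o)))) ⊞ (o ⊞ o))))
  Canonicalize subterm:  t(q ⊞ s(q) ⊞ p ⊞ o ⊞ s(q), s(q ⊞ q ⊞ (o ⊞ p) ⊞ ((o ⊞ (o ⊞ (p ⊞ (o ⊞ o)))) ⊞ (o ⊞ o))))  →  t(p ⊞ q ⊞ s(q) ⊞ s(q), s(p ⊞ p ⊞ q ⊞ q))
  Units out:  drop o
  Sort arguments:  t(p ⊞ q ⊞ s(q) ⊞ s(q), s(p ⊞ p ⊞ q ⊞ q))
Right:  t(o ⊞ ((p ⊞ (s(q) ⊞ s(q))) ⊞ q), s((q ⊞ (o ⊞ p)) ⊞ (q ⊞ p))) ⊞ (o ⊞ o)
  Merge nested applications:  t(o ⊞ ((p ⊞ (s(q) ⊞ s(q))) ⊞ q), s((q ⊞ (o ⊞ p)) ⊞ (q ⊞ p))) ⊞ o ⊞ o
  Simplify inside:  t(o ⊞ ((p ⊞ (s(q) ⊞ s(q))) ⊞ q), s((q ⊞ (o ⊞ p)) ⊞ (q ⊞ p)))  →  t(p ⊞ q ⊞ s(q) ⊞ s(q), s(p ⊞ p ⊞ q ⊞ q))
  Drop the unit:  drop o (×2)
  Sort:  t(p ⊞ q ⊞ s(q) ⊞ s(q), s(p ⊞ p ⊞ q ⊞ q))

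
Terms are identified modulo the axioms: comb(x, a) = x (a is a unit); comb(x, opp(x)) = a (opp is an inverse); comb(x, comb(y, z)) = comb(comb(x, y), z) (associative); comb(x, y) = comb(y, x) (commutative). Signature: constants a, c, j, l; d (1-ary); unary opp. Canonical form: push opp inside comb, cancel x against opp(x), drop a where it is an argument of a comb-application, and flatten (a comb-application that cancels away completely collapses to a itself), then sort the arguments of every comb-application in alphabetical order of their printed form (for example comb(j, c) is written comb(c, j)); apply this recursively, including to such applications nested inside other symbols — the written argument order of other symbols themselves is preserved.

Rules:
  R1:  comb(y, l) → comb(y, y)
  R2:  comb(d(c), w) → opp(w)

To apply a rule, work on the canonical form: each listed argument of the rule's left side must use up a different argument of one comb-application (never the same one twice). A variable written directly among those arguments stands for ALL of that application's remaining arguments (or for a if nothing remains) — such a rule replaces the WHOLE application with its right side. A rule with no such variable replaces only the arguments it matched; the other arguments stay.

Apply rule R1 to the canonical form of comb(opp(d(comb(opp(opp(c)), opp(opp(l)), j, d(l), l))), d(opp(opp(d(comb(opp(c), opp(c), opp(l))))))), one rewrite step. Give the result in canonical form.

Canonical form:  comb(d(d(comb(opp(c), opp(c), opp(l)))), opp(d(comb(c, d(l), j, l, l))))
Apply R1:  consuming l;  y := comb(c, d(l), j, l)
The extension variable absorbs all remaining arguments, so the whole application is rewritten.
Result:  comb(d(d(comb(opp(c), opp(c), opp(l)))), opp(d(comb(c, c, d(l), d(l), j, j, l, l))))

Answer: comb(d(d(comb(opp(c), opp(c), opp(l)))), opp(d(comb(c, c, d(l), d(l), j, j, l, l))))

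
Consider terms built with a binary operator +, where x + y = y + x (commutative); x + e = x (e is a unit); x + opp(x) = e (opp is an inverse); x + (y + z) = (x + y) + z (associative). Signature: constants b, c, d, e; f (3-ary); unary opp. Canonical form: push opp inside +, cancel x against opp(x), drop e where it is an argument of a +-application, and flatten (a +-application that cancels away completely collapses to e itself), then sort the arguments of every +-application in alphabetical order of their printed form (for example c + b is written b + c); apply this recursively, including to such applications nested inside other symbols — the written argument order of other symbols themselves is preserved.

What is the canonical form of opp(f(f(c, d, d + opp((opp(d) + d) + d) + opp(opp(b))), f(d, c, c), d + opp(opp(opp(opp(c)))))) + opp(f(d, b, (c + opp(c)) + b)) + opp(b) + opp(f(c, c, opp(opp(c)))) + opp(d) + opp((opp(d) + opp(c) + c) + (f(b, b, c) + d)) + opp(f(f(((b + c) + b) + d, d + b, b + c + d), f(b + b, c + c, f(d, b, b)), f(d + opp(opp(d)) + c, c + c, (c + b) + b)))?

Push opp inside:  distribute opp over + and collapse double opp
Inverses cancel:  c cancels
Collect terms:  opp(f(f(c, d, b), f(d, c, c), c + d)) + opp(f(d, b, b)) + opp(b) + opp(f(c, c, c)) + opp(d) + opp(f(b, b, c)) + opp(f(f(b + b + c + d, b + d, b + c + d), f(b + b, c + c, f(d, b, b)), f(c + d + d, c + c, b + b + c)))
Order the arguments:  opp(b) + opp(d) + opp(f(b, b, c)) + opp(f(c, c, c)) + opp(f(d, b, b)) + opp(f(f(b + b + c + d, b + d, b + c + d), f(b + b, c + c, f(d, b, b)), f(c + d + d, c + c, b + b + c))) + opp(f(f(c, d, b), f(d, c, c), c + d))

Answer: opp(b) + opp(d) + opp(f(b, b, c)) + opp(f(c, c, c)) + opp(f(d, b, b)) + opp(f(f(b + b + c + d, b + d, b + c + d), f(b + b, c + c, f(d, b, b)), f(c + d + d, c + c, b + b + c))) + opp(f(f(c, d, b), f(d, c, c), c + d))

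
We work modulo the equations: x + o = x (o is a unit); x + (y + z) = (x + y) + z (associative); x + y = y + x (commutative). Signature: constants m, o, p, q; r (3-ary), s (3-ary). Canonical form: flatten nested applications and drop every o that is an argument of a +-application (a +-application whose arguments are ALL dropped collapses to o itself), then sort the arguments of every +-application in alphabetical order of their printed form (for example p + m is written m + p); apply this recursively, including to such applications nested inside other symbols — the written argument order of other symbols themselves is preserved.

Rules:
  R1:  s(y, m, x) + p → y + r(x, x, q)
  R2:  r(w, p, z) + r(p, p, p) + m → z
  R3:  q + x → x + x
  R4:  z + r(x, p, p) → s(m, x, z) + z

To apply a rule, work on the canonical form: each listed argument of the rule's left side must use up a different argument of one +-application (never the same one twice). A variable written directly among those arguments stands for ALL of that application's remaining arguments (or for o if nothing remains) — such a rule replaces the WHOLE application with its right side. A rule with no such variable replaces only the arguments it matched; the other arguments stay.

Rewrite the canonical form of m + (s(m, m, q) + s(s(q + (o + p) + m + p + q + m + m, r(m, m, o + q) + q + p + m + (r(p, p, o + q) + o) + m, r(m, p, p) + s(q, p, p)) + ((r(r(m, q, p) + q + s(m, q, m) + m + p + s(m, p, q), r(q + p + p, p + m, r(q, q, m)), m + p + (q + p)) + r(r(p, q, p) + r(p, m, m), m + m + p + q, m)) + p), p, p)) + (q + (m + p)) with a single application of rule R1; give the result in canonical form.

Answer: m + m + m + q + r(q, q, q) + s(p + r(m + p + q + r(m, q, p) + s(m, p, q) + s(m, q, m), r(p + p + q, m + p, r(q, q, m)), m + p + p + q) + r(r(p, m, m) + r(p, q, p), m + m + p + q, m) + s(m + m + m + p + p + q + q, m + m + p + q + r(m, m, q) + r(p, p, q), r(m, p, p) + s(q, p, p)), p, p)

Derivation:
Canonical form:  m + m + p + q + s(m, m, q) + s(p + r(m + p + q + r(m, q, p) + s(m, p, q) + s(m, q, m), r(p + p + q, m + p, r(q, q, m)), m + p + p + q) + r(r(p, m, m) + r(p, q, p), m + m + p + q, m) + s(m + m + m + p + p + q + q, m + m + p + q + r(m, m, q) + r(p, p, q), r(m, p, p) + s(q, p, p)), p, p)
Match R1:  consume p, s(m, m, q);  x := q, y := m
New term:  m + m + m + q + r(q, q, q) + s(p + r(m + p + q + r(m, q, p) + s(m, p, q) + s(m, q, m), r(p + p + q, m + p, r(q, q, m)), m + p + p + q) + r(r(p, m, m) + r(p, q, p), m + m + p + q, m) + s(m + m + m + p + p + q + q, m + m + p + q + r(m, m, q) + r(p, p, q), r(m, p, p) + s(q, p, p)), p, p)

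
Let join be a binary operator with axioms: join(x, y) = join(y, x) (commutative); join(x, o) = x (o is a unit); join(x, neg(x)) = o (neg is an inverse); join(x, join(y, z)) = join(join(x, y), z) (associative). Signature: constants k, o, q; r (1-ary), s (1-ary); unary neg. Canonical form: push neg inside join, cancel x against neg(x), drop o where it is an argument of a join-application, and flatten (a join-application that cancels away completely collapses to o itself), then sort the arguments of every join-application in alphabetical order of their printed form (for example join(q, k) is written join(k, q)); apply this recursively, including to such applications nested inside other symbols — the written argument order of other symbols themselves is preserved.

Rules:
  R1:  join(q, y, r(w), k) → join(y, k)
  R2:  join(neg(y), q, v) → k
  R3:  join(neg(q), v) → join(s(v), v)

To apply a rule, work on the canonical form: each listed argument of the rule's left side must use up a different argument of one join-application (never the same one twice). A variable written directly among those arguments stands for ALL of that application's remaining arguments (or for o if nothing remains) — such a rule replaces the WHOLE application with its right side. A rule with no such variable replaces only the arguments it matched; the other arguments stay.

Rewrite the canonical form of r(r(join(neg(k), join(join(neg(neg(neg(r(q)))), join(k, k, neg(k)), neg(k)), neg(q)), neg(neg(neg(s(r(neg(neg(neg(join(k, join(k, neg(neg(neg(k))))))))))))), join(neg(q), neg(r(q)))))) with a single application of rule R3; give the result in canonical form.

Canonical form:  r(r(join(neg(k), neg(q), neg(q), neg(r(q)), neg(r(q)), neg(s(r(neg(k)))))))
Apply R3:  consuming neg(q);  v := join(neg(k), neg(q), neg(r(q)), neg(r(q)), neg(s(r(neg(k)))))
The extension variable absorbs all remaining arguments, so the whole application is rewritten.
New term:  r(r(join(neg(k), neg(q), neg(r(q)), neg(r(q)), neg(s(r(neg(k)))), s(join(neg(k), neg(q), neg(r(q)), neg(r(q)), neg(s(r(neg(k)))))))))

Answer: r(r(join(neg(k), neg(q), neg(r(q)), neg(r(q)), neg(s(r(neg(k)))), s(join(neg(k), neg(q), neg(r(q)), neg(r(q)), neg(s(r(neg(k)))))))))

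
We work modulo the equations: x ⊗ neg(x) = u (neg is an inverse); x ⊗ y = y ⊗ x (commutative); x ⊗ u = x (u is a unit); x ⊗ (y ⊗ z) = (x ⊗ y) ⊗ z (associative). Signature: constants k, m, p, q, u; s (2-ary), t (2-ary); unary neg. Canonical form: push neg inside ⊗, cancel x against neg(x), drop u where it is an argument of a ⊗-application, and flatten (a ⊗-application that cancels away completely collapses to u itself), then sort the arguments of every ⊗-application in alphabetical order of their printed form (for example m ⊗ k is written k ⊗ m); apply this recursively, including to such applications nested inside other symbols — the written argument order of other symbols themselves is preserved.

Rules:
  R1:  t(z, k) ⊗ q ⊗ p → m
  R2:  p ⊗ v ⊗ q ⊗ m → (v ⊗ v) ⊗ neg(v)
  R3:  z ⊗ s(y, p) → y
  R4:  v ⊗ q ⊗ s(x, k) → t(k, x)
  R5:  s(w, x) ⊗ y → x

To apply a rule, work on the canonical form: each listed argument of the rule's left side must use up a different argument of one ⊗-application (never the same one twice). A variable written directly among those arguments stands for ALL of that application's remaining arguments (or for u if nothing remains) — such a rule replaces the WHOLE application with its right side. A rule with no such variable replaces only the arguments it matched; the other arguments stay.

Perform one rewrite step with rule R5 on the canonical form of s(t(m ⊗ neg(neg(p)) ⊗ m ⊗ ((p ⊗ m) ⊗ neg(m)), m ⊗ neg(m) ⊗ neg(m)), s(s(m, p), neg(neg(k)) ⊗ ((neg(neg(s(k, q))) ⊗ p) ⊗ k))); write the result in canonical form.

Canonical form:  s(t(m ⊗ m ⊗ p ⊗ p, neg(m)), s(s(m, p), k ⊗ k ⊗ p ⊗ s(k, q)))
R5 matches:  uses s(k, q);  w := k, x := q, y := k ⊗ k ⊗ p
The variable takes the whole remainder — replace the entire application.
New term:  s(t(m ⊗ m ⊗ p ⊗ p, neg(m)), s(s(m, p), q))

Answer: s(t(m ⊗ m ⊗ p ⊗ p, neg(m)), s(s(m, p), q))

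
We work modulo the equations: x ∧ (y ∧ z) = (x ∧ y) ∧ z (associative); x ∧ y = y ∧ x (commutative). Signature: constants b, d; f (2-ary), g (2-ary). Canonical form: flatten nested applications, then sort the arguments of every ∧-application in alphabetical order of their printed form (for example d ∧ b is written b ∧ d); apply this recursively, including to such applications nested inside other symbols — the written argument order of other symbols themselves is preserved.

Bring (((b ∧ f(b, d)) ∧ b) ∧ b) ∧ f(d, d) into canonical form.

Answer: b ∧ b ∧ b ∧ f(b, d) ∧ f(d, d)

Derivation:
Merge nested applications:  b ∧ f(b, d) ∧ b ∧ b ∧ f(d, d)
Order the arguments:  b ∧ b ∧ b ∧ f(b, d) ∧ f(d, d)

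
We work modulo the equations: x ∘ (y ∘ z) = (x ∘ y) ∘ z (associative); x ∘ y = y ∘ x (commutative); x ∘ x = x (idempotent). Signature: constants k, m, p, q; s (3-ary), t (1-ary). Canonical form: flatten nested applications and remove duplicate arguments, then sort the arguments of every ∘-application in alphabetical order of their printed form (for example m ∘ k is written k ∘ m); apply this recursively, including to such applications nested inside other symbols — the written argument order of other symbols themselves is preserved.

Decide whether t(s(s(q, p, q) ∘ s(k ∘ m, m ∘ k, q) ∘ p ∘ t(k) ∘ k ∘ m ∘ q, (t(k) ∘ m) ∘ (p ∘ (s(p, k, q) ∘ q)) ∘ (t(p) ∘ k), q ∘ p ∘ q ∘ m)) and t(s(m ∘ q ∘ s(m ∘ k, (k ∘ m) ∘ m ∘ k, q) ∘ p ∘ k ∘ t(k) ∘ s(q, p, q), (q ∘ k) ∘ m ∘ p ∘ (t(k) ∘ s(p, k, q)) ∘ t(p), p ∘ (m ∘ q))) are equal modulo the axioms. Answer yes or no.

Left:  t(s(s(q, p, q) ∘ s(k ∘ m, m ∘ k, q) ∘ p ∘ t(k) ∘ k ∘ m ∘ q, (t(k) ∘ m) ∘ (p ∘ (s(p, k, q) ∘ q)) ∘ (t(p) ∘ k), q ∘ p ∘ q ∘ m))
  Focus inside:  s(q, p, q) ∘ s(k ∘ m, m ∘ k, q) ∘ p ∘ t(k) ∘ k ∘ m ∘ q
  Inside:  s(k ∘ m, m ∘ k, q)  →  s(k ∘ m, k ∘ m, q)
  Order the arguments:  k ∘ m ∘ p ∘ q ∘ s(k ∘ m, k ∘ m, q) ∘ s(q, p, q) ∘ t(k)
  Reassemble:  t(s(k ∘ m ∘ p ∘ q ∘ s(k ∘ m, k ∘ m, q) ∘ s(q, p, q) ∘ t(k), k ∘ m ∘ p ∘ q ∘ s(p, k, q) ∘ t(k) ∘ t(p), m ∘ p ∘ q))
Right:  t(s(m ∘ q ∘ s(m ∘ k, (k ∘ m) ∘ m ∘ k, q) ∘ p ∘ k ∘ t(k) ∘ s(q, p, q), (q ∘ k) ∘ m ∘ p ∘ (t(k) ∘ s(p, k, q)) ∘ t(p), p ∘ (m ∘ q)))
  Work inside:  m ∘ q ∘ s(m ∘ k, (k ∘ m) ∘ m ∘ k, q) ∘ p ∘ k ∘ t(k) ∘ s(q, p, q)
  Canonicalize subterm:  s(m ∘ k, (k ∘ m) ∘ m ∘ k, q)  →  s(k ∘ m, k ∘ m, q)
  Order the arguments:  k ∘ m ∘ p ∘ q ∘ s(k ∘ m, k ∘ m, q) ∘ s(q, p, q) ∘ t(k)
  Rebuild:  t(s(k ∘ m ∘ p ∘ q ∘ s(k ∘ m, k ∘ m, q) ∘ s(q, p, q) ∘ t(k), k ∘ m ∘ p ∘ q ∘ s(p, k, q) ∘ t(k) ∘ t(p), m ∘ p ∘ q))

Answer: yes — both canonical forms are t(s(k ∘ m ∘ p ∘ q ∘ s(k ∘ m, k ∘ m, q) ∘ s(q, p, q) ∘ t(k), k ∘ m ∘ p ∘ q ∘ s(p, k, q) ∘ t(k) ∘ t(p), m ∘ p ∘ q))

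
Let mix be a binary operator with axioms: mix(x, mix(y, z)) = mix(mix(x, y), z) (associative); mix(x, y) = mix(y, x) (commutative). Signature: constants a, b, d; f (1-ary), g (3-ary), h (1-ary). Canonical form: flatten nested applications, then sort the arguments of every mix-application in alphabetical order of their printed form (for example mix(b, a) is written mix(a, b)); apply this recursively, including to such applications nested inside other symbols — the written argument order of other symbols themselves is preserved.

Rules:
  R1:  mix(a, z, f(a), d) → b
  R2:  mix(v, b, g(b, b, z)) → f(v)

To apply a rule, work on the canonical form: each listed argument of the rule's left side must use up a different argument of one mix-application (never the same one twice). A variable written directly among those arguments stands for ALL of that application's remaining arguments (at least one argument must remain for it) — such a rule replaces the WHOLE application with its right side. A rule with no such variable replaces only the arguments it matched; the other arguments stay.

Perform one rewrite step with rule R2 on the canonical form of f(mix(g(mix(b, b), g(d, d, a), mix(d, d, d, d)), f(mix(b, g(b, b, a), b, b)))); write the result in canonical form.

Answer: f(mix(f(f(mix(b, b))), g(mix(b, b), g(d, d, a), mix(d, d, d, d))))

Derivation:
Canonical form:  f(mix(f(mix(b, b, b, g(b, b, a))), g(mix(b, b), g(d, d, a), mix(d, d, d, d))))
Match R2:  consume b, g(b, b, a);  v := mix(b, b), z := a
Every leftover argument binds to the variable; the entire application is replaced.
Giving:  f(mix(f(f(mix(b, b))), g(mix(b, b), g(d, d, a), mix(d, d, d, d))))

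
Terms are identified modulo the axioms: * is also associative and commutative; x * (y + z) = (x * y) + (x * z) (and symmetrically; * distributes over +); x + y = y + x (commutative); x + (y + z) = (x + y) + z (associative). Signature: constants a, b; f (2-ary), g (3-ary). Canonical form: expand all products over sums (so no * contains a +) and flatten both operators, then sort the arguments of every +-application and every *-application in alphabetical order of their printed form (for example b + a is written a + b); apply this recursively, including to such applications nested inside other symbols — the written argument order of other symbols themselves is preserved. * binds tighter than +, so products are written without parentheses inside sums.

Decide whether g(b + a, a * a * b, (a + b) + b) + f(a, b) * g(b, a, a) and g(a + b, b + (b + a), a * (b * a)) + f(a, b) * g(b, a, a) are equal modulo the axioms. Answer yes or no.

Answer: no — f(a, b) * g(b, a, a) + g(a + b, a * a * b, a + b + b) vs f(a, b) * g(b, a, a) + g(a + b, a + b + b, a * a * b)

Derivation:
Left:  g(b + a, a * a * b, (a + b) + b) + f(a, b) * g(b, a, a)
  Merge nested applications:  g(a + b, a * a * b, a + b + b) + f(a, b) * g(b, a, a)
  Order the arguments:  f(a, b) * g(b, a, a) + g(a + b, a * a * b, a + b + b)
Right:  g(a + b, b + (b + a), a * (b * a)) + f(a, b) * g(b, a, a)
  Merge nested applications:  g(a + b, a + b + b, a * a * b) + f(a, b) * g(b, a, a)
  Sort arguments:  f(a, b) * g(b, a, a) + g(a + b, a + b + b, a * a * b)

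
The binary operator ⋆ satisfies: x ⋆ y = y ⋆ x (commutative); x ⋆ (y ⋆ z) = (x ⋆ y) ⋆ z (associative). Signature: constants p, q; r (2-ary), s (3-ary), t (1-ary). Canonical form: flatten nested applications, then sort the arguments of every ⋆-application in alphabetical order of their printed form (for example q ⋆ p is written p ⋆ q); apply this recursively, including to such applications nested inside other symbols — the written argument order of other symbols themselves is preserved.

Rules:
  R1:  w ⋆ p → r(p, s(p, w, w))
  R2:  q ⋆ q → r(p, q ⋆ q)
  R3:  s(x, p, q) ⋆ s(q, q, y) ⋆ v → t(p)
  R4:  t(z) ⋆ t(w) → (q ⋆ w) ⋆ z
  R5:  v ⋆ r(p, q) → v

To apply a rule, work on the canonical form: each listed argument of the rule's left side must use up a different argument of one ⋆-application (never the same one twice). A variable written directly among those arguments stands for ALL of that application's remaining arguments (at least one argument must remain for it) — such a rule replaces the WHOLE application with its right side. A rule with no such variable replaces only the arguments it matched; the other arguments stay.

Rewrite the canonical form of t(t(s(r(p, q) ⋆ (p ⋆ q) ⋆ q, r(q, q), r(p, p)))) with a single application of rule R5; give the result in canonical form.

Canonical form:  t(t(s(p ⋆ q ⋆ q ⋆ r(p, q), r(q, q), r(p, p))))
Apply R5:  consuming r(p, q);  v := p ⋆ q ⋆ q
The variable takes the whole remainder — replace the entire application.
New term:  t(t(s(p ⋆ q ⋆ q, r(q, q), r(p, p))))

Answer: t(t(s(p ⋆ q ⋆ q, r(q, q), r(p, p))))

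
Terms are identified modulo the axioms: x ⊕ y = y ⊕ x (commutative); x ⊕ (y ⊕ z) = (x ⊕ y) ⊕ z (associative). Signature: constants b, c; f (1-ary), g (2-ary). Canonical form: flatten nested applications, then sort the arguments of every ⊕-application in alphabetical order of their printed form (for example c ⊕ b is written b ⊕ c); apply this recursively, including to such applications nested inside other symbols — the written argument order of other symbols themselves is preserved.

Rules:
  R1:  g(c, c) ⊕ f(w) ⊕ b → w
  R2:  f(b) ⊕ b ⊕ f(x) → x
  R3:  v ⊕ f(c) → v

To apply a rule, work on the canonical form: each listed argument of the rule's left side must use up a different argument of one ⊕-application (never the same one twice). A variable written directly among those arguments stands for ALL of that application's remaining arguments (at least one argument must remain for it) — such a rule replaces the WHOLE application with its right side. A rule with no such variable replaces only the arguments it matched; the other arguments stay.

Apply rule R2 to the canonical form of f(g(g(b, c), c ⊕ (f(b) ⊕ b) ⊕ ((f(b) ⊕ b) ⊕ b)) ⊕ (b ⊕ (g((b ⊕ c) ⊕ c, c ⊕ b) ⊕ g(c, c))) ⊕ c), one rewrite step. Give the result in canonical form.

Answer: f(b ⊕ c ⊕ g(b ⊕ c ⊕ c, b ⊕ c) ⊕ g(c, c) ⊕ g(g(b, c), b ⊕ b ⊕ b ⊕ c))

Derivation:
Canonical form:  f(b ⊕ c ⊕ g(b ⊕ c ⊕ c, b ⊕ c) ⊕ g(c, c) ⊕ g(g(b, c), b ⊕ b ⊕ b ⊕ c ⊕ f(b) ⊕ f(b)))
Apply R2:  consuming b, f(b), f(b);  x := b
New term:  f(b ⊕ c ⊕ g(b ⊕ c ⊕ c, b ⊕ c) ⊕ g(c, c) ⊕ g(g(b, c), b ⊕ b ⊕ b ⊕ c))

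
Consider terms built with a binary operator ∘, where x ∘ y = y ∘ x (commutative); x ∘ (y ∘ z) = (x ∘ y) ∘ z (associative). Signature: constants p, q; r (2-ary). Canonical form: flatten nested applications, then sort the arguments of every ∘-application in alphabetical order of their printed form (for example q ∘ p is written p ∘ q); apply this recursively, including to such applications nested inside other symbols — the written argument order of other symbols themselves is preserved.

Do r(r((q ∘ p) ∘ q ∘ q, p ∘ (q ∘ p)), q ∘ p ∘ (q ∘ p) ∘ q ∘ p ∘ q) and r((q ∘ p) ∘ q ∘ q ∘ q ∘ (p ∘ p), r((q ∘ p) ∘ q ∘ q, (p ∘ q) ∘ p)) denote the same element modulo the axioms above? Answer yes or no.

Left:  r(r((q ∘ p) ∘ q ∘ q, p ∘ (q ∘ p)), q ∘ p ∘ (q ∘ p) ∘ q ∘ p ∘ q)
  Focus inside:  q ∘ p ∘ (q ∘ p) ∘ q ∘ p ∘ q
  Un-nest:  q ∘ p ∘ q ∘ p ∘ q ∘ p ∘ q
  Order the arguments:  p ∘ p ∘ p ∘ q ∘ q ∘ q ∘ q
  Put back:  r(r(p ∘ q ∘ q ∘ q, p ∘ p ∘ q), p ∘ p ∘ p ∘ q ∘ q ∘ q ∘ q)
Right:  r((q ∘ p) ∘ q ∘ q ∘ q ∘ (p ∘ p), r((q ∘ p) ∘ q ∘ q, (p ∘ q) ∘ p))
  Work inside:  (q ∘ p) ∘ q ∘ q ∘ q ∘ (p ∘ p)
  Merge nested applications:  q ∘ p ∘ q ∘ q ∘ q ∘ p ∘ p
  Order the arguments:  p ∘ p ∘ p ∘ q ∘ q ∘ q ∘ q
  Reassemble:  r(p ∘ p ∘ p ∘ q ∘ q ∘ q ∘ q, r(p ∘ q ∘ q ∘ q, p ∘ p ∘ q))

Answer: no — r(r(p ∘ q ∘ q ∘ q, p ∘ p ∘ q), p ∘ p ∘ p ∘ q ∘ q ∘ q ∘ q) vs r(p ∘ p ∘ p ∘ q ∘ q ∘ q ∘ q, r(p ∘ q ∘ q ∘ q, p ∘ p ∘ q))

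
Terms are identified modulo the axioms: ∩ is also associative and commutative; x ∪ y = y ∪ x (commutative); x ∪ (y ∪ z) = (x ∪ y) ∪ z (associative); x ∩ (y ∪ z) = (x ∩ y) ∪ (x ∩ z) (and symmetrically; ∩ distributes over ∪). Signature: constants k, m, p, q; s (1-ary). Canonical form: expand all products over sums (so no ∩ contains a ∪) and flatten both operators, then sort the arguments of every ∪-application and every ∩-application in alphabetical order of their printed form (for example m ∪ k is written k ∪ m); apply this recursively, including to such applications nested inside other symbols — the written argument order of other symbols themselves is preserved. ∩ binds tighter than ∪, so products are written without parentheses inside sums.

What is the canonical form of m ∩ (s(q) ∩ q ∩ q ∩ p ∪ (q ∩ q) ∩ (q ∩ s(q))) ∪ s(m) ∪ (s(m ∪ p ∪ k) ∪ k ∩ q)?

Expand products over sums:  m ∩ p ∩ q ∩ q ∩ s(q) ∪ m ∩ q ∩ q ∩ q ∩ s(q) ∪ s(m) ∪ s(k ∪ m ∪ p) ∪ k ∩ q
Sort:  k ∩ q ∪ m ∩ p ∩ q ∩ q ∩ s(q) ∪ m ∩ q ∩ q ∩ q ∩ s(q) ∪ s(k ∪ m ∪ p) ∪ s(m)

Answer: k ∩ q ∪ m ∩ p ∩ q ∩ q ∩ s(q) ∪ m ∩ q ∩ q ∩ q ∩ s(q) ∪ s(k ∪ m ∪ p) ∪ s(m)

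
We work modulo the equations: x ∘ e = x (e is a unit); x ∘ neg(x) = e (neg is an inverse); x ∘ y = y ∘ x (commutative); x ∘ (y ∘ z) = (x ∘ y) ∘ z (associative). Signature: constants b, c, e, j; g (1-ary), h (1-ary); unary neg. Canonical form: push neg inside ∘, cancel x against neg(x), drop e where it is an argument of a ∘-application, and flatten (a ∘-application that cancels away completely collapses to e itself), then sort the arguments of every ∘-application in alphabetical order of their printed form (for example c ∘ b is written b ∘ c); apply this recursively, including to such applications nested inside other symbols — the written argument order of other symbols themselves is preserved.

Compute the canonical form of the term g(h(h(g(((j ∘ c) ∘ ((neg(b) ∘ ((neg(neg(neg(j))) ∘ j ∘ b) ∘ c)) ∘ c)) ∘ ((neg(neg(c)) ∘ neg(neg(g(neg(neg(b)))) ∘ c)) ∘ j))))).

Descend into:  ((j ∘ c) ∘ ((neg(b) ∘ ((neg(neg(neg(j))) ∘ j ∘ b) ∘ c)) ∘ c)) ∘ ((neg(neg(c)) ∘ neg(neg(g(neg(neg(b)))) ∘ c)) ∘ j)
Push neg inside:  distribute neg over ∘ and collapse double neg
Inverses cancel:  b cancels
Combine occurrences:  j ∘ j ∘ c ∘ c ∘ c ∘ g(b)
Sort:  c ∘ c ∘ c ∘ g(b) ∘ j ∘ j
Put back:  g(h(h(g(c ∘ c ∘ c ∘ g(b) ∘ j ∘ j))))

Answer: g(h(h(g(c ∘ c ∘ c ∘ g(b) ∘ j ∘ j))))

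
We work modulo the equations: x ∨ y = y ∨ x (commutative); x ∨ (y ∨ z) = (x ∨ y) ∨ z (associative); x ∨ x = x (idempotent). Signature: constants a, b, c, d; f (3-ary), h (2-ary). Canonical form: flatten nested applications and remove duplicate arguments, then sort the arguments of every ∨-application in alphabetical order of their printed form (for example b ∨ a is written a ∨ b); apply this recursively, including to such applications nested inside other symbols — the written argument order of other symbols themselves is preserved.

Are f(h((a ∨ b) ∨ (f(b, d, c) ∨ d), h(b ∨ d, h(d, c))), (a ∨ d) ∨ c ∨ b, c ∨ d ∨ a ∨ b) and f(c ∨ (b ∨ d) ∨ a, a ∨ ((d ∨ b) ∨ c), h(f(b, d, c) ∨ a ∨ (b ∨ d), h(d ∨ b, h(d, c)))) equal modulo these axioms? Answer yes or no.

Left:  f(h((a ∨ b) ∨ (f(b, d, c) ∨ d), h(b ∨ d, h(d, c))), (a ∨ d) ∨ c ∨ b, c ∨ d ∨ a ∨ b)
  Work inside:  (a ∨ b) ∨ (f(b, d, c) ∨ d)
  Merge nested applications:  a ∨ b ∨ f(b, d, c) ∨ d
  Order the arguments:  a ∨ b ∨ d ∨ f(b, d, c)
  Put back:  f(h(a ∨ b ∨ d ∨ f(b, d, c), h(b ∨ d, h(d, c))), a ∨ b ∨ c ∨ d, a ∨ b ∨ c ∨ d)
Right:  f(c ∨ (b ∨ d) ∨ a, a ∨ ((d ∨ b) ∨ c), h(f(b, d, c) ∨ a ∨ (b ∨ d), h(d ∨ b, h(d, c))))
  Focus inside:  f(b, d, c) ∨ a ∨ (b ∨ d)
  Un-nest:  f(b, d, c) ∨ a ∨ b ∨ d
  Sort arguments:  a ∨ b ∨ d ∨ f(b, d, c)
  Reassemble:  f(a ∨ b ∨ c ∨ d, a ∨ b ∨ c ∨ d, h(a ∨ b ∨ d ∨ f(b, d, c), h(b ∨ d, h(d, c))))

Answer: no — f(h(a ∨ b ∨ d ∨ f(b, d, c), h(b ∨ d, h(d, c))), a ∨ b ∨ c ∨ d, a ∨ b ∨ c ∨ d) vs f(a ∨ b ∨ c ∨ d, a ∨ b ∨ c ∨ d, h(a ∨ b ∨ d ∨ f(b, d, c), h(b ∨ d, h(d, c))))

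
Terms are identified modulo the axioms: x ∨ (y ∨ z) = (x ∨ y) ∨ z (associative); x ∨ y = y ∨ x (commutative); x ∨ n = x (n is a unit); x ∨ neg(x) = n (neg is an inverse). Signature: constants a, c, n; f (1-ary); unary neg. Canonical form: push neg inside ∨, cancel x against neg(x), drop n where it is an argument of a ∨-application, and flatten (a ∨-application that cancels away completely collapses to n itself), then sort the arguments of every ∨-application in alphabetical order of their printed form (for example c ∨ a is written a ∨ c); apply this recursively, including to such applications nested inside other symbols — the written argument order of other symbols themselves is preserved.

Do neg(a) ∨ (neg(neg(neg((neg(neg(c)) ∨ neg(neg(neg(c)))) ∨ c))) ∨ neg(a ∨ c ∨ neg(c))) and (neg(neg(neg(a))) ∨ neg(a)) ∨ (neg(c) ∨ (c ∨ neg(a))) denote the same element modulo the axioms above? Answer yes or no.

Answer: no — neg(a) ∨ neg(a) ∨ neg(c) vs neg(a) ∨ neg(a) ∨ neg(a)

Derivation:
Left:  neg(a) ∨ (neg(neg(neg((neg(neg(c)) ∨ neg(neg(neg(c)))) ∨ c))) ∨ neg(a ∨ c ∨ neg(c)))
  Push neg inside:  distribute neg over ∨ and collapse double neg
  Combine occurrences:  neg(a) ∨ neg(a) ∨ neg(c)
Right:  (neg(neg(neg(a))) ∨ neg(a)) ∨ (neg(c) ∨ (c ∨ neg(a)))
  Push neg inside:  distribute neg over ∨ and collapse double neg
  Cancel inverse pairs:  c cancels
  Combine occurrences:  neg(a) ∨ neg(a) ∨ neg(a)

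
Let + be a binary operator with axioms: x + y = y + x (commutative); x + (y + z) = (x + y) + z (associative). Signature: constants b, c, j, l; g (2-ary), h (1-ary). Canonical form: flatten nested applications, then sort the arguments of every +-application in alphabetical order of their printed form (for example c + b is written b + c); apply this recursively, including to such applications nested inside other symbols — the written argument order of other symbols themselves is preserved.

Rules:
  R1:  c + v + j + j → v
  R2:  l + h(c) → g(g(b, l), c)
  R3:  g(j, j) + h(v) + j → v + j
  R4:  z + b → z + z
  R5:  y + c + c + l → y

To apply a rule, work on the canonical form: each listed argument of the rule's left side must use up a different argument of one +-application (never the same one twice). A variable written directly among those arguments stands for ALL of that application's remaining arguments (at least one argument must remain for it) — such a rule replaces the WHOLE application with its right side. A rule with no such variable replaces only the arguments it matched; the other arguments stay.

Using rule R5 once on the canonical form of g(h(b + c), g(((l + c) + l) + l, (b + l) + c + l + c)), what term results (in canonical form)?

Answer: g(h(b + c), g(c + l + l + l, b + l))

Derivation:
Canonical form:  g(h(b + c), g(c + l + l + l, b + c + c + l + l))
R5 matches:  uses c, c, l;  y := b + l
Every leftover argument binds to the variable; the entire application is replaced.
Result:  g(h(b + c), g(c + l + l + l, b + l))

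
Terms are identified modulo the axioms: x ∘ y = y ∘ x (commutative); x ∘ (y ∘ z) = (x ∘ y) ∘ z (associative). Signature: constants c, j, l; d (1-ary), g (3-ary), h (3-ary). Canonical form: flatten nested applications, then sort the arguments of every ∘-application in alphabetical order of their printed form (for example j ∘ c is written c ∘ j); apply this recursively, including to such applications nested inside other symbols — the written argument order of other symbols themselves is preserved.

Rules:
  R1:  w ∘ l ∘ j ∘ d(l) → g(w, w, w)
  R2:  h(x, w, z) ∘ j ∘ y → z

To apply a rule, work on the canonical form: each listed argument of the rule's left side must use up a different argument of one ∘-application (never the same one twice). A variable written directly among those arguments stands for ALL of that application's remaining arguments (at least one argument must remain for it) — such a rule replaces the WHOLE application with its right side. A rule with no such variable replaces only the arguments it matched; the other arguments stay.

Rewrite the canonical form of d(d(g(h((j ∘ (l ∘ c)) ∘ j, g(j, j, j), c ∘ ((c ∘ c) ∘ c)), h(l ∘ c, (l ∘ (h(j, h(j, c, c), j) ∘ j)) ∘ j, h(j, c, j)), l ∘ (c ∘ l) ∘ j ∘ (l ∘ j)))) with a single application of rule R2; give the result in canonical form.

Canonical form:  d(d(g(h(c ∘ j ∘ j ∘ l, g(j, j, j), c ∘ c ∘ c ∘ c), h(c ∘ l, h(j, h(j, c, c), j) ∘ j ∘ j ∘ l, h(j, c, j)), c ∘ j ∘ j ∘ l ∘ l ∘ l)))
Match R2:  consume h(j, h(j, c, c), j), j;  w := h(j, c, c), x := j, y := j ∘ l, z := j
The extension variable absorbs all remaining arguments, so the whole application is rewritten.
Result:  d(d(g(h(c ∘ j ∘ j ∘ l, g(j, j, j), c ∘ c ∘ c ∘ c), h(c ∘ l, j, h(j, c, j)), c ∘ j ∘ j ∘ l ∘ l ∘ l)))

Answer: d(d(g(h(c ∘ j ∘ j ∘ l, g(j, j, j), c ∘ c ∘ c ∘ c), h(c ∘ l, j, h(j, c, j)), c ∘ j ∘ j ∘ l ∘ l ∘ l)))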